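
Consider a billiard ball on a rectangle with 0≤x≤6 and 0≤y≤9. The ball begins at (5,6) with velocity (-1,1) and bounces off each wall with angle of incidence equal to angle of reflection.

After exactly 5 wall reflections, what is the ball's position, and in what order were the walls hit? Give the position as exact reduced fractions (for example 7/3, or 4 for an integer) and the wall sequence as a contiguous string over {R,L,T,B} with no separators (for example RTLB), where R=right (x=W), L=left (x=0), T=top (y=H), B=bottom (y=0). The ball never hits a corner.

Final position: (0,5)
Wall sequence: TLRBL

1. t=3 → T at (2,9); v=(-1,-1)
2. t=2 → L at (0,7); v=(1,-1)
3. t=6 → R at (6,1); v=(-1,-1)
4. t=1 → B at (5,0); v=(-1,1)
5. t=5 → L at (0,5); v=(1,1)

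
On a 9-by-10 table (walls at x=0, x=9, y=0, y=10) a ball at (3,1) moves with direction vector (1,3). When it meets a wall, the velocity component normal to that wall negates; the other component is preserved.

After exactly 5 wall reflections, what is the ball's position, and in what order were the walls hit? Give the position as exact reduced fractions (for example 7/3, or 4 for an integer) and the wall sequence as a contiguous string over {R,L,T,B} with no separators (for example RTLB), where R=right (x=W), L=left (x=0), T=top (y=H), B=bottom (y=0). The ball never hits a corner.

1. t=3 → T at (6,10); v=(1,-3)
2. t=3 → R at (9,1); v=(-1,-3)
3. t=1/3 → B at (26/3,0); v=(-1,3)
4. t=10/3 → T at (16/3,10); v=(-1,-3)
5. t=10/3 → B at (2,0); v=(-1,3)

Final position: (2,0)
Wall sequence: TRBTB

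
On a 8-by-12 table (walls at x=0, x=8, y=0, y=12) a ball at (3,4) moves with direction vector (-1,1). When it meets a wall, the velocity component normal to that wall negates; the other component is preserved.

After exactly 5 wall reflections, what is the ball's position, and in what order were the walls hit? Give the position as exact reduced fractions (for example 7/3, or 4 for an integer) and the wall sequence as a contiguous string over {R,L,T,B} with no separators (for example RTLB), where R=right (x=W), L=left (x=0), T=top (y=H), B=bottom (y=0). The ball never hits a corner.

Final position: (1,0)
Wall sequence: LTRLB

1. t=3 → L at (0,7); v=(1,1)
2. t=5 → T at (5,12); v=(1,-1)
3. t=3 → R at (8,9); v=(-1,-1)
4. t=8 → L at (0,1); v=(1,-1)
5. t=1 → B at (1,0); v=(1,1)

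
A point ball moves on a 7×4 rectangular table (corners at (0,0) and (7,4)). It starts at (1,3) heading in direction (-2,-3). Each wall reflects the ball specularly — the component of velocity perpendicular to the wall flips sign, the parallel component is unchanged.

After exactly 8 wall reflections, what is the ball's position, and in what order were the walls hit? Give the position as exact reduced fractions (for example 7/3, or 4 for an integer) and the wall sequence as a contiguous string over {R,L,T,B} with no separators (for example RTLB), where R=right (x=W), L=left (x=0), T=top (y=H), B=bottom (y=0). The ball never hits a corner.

Final position: (0,7/2)
Wall sequence: LBTBRTBL

1. t=1/2 → L at (0,3/2); v=(2,-3)
2. t=1/2 → B at (1,0); v=(2,3)
3. t=4/3 → T at (11/3,4); v=(2,-3)
4. t=4/3 → B at (19/3,0); v=(2,3)
5. t=1/3 → R at (7,1); v=(-2,3)
6. t=1 → T at (5,4); v=(-2,-3)
7. t=4/3 → B at (7/3,0); v=(-2,3)
8. t=7/6 → L at (0,7/2); v=(2,3)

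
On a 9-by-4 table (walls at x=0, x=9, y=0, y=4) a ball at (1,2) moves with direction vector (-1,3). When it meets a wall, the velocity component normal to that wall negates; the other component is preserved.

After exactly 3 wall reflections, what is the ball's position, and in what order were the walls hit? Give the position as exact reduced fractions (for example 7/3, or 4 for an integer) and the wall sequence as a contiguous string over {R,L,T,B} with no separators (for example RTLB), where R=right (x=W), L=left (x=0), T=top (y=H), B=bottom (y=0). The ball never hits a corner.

Final position: (1,0)
Wall sequence: TLB

1. t=2/3 → T at (1/3,4); v=(-1,-3)
2. t=1/3 → L at (0,3); v=(1,-3)
3. t=1 → B at (1,0); v=(1,3)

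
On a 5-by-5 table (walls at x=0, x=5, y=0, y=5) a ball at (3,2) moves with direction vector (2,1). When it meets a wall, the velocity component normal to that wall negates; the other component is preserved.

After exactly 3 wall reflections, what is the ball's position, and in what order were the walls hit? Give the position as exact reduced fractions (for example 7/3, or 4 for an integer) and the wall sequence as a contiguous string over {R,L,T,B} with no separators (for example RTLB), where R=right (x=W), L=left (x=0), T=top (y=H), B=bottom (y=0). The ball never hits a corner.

1. t=1 → R at (5,3); v=(-2,1)
2. t=2 → T at (1,5); v=(-2,-1)
3. t=1/2 → L at (0,9/2); v=(2,-1)

Final position: (0,9/2)
Wall sequence: RTL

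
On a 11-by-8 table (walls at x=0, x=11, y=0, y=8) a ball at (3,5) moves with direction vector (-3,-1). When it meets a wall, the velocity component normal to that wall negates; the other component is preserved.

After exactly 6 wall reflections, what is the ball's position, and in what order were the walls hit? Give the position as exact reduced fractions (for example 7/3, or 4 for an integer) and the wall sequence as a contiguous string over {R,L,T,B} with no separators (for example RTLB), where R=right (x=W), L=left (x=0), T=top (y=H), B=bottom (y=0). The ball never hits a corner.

1. t=1 → L at (0,4); v=(3,-1)
2. t=11/3 → R at (11,1/3); v=(-3,-1)
3. t=1/3 → B at (10,0); v=(-3,1)
4. t=10/3 → L at (0,10/3); v=(3,1)
5. t=11/3 → R at (11,7); v=(-3,1)
6. t=1 → T at (8,8); v=(-3,-1)

Final position: (8,8)
Wall sequence: LRBLRT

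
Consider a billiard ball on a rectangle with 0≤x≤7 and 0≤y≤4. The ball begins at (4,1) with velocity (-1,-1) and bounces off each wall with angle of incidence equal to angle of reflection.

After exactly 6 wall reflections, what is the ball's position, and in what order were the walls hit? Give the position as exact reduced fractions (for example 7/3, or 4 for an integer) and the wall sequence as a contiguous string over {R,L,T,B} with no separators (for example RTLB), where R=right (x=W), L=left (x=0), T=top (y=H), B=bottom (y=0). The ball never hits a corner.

Final position: (5,4)
Wall sequence: BLTBRT

1. t=1 → B at (3,0); v=(-1,1)
2. t=3 → L at (0,3); v=(1,1)
3. t=1 → T at (1,4); v=(1,-1)
4. t=4 → B at (5,0); v=(1,1)
5. t=2 → R at (7,2); v=(-1,1)
6. t=2 → T at (5,4); v=(-1,-1)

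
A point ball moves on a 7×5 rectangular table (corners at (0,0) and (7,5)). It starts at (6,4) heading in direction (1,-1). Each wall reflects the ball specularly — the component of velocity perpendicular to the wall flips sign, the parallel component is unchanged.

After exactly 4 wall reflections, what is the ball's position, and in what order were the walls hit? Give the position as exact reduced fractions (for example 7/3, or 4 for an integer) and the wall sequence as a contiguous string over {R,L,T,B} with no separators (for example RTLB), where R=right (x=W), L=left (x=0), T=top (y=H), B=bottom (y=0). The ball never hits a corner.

1. t=1 → R at (7,3); v=(-1,-1)
2. t=3 → B at (4,0); v=(-1,1)
3. t=4 → L at (0,4); v=(1,1)
4. t=1 → T at (1,5); v=(1,-1)

Final position: (1,5)
Wall sequence: RBLT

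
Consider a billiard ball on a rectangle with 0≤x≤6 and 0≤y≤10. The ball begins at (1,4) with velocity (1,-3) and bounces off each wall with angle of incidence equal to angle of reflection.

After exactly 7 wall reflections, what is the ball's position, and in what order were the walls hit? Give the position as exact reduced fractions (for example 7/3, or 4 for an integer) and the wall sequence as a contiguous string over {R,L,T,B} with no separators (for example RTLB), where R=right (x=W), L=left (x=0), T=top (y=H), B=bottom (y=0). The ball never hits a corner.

Final position: (11/3,0)
Wall sequence: BTRBLTB

1. t=4/3 → B at (7/3,0); v=(1,3)
2. t=10/3 → T at (17/3,10); v=(1,-3)
3. t=1/3 → R at (6,9); v=(-1,-3)
4. t=3 → B at (3,0); v=(-1,3)
5. t=3 → L at (0,9); v=(1,3)
6. t=1/3 → T at (1/3,10); v=(1,-3)
7. t=10/3 → B at (11/3,0); v=(1,3)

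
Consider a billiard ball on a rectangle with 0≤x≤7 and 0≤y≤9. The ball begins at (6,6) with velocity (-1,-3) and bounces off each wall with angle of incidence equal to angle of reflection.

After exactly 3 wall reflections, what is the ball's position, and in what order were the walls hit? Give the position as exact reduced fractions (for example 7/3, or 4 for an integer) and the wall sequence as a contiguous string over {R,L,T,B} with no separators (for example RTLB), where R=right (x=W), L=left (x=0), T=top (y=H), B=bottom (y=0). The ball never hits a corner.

1. t=2 → B at (4,0); v=(-1,3)
2. t=3 → T at (1,9); v=(-1,-3)
3. t=1 → L at (0,6); v=(1,-3)

Final position: (0,6)
Wall sequence: BTL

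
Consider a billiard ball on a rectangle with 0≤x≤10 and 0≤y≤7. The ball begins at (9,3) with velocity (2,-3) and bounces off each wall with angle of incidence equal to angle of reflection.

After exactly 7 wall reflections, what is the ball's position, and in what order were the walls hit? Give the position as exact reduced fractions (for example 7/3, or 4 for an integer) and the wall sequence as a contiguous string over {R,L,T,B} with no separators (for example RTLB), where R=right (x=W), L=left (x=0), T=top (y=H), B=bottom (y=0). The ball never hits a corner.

Final position: (29/3,0)
Wall sequence: RBTLBTB

1. t=1/2 → R at (10,3/2); v=(-2,-3)
2. t=1/2 → B at (9,0); v=(-2,3)
3. t=7/3 → T at (13/3,7); v=(-2,-3)
4. t=13/6 → L at (0,1/2); v=(2,-3)
5. t=1/6 → B at (1/3,0); v=(2,3)
6. t=7/3 → T at (5,7); v=(2,-3)
7. t=7/3 → B at (29/3,0); v=(2,3)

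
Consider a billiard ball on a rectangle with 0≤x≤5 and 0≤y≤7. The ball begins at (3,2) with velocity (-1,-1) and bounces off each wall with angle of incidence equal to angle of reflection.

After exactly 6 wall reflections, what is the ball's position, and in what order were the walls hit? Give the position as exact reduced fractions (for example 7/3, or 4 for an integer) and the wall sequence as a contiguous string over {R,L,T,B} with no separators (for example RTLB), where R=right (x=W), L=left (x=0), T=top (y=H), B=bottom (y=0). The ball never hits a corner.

Final position: (3,0)
Wall sequence: BLRTLB

1. t=2 → B at (1,0); v=(-1,1)
2. t=1 → L at (0,1); v=(1,1)
3. t=5 → R at (5,6); v=(-1,1)
4. t=1 → T at (4,7); v=(-1,-1)
5. t=4 → L at (0,3); v=(1,-1)
6. t=3 → B at (3,0); v=(1,1)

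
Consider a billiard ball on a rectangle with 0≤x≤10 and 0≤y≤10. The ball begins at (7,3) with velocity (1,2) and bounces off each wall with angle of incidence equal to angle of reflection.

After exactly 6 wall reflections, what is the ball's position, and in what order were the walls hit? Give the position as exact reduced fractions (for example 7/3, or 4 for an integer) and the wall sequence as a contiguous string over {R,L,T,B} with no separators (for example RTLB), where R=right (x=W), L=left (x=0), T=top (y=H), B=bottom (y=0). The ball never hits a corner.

1. t=3 → R at (10,9); v=(-1,2)
2. t=1/2 → T at (19/2,10); v=(-1,-2)
3. t=5 → B at (9/2,0); v=(-1,2)
4. t=9/2 → L at (0,9); v=(1,2)
5. t=1/2 → T at (1/2,10); v=(1,-2)
6. t=5 → B at (11/2,0); v=(1,2)

Final position: (11/2,0)
Wall sequence: RTBLTB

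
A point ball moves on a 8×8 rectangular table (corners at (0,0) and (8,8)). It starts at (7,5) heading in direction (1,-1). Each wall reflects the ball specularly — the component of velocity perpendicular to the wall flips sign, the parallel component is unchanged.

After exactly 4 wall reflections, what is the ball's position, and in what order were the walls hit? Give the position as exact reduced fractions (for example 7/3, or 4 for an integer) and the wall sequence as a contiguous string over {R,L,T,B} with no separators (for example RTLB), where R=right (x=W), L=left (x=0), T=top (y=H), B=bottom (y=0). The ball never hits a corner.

1. t=1 → R at (8,4); v=(-1,-1)
2. t=4 → B at (4,0); v=(-1,1)
3. t=4 → L at (0,4); v=(1,1)
4. t=4 → T at (4,8); v=(1,-1)

Final position: (4,8)
Wall sequence: RBLT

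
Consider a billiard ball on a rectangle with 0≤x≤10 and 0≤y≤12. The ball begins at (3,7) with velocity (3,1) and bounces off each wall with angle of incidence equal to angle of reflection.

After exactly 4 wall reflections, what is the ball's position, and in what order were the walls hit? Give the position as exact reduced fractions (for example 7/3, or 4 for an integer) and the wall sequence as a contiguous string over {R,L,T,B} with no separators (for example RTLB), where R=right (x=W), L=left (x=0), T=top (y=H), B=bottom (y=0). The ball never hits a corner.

1. t=7/3 → R at (10,28/3); v=(-3,1)
2. t=8/3 → T at (2,12); v=(-3,-1)
3. t=2/3 → L at (0,34/3); v=(3,-1)
4. t=10/3 → R at (10,8); v=(-3,-1)

Final position: (10,8)
Wall sequence: RTLR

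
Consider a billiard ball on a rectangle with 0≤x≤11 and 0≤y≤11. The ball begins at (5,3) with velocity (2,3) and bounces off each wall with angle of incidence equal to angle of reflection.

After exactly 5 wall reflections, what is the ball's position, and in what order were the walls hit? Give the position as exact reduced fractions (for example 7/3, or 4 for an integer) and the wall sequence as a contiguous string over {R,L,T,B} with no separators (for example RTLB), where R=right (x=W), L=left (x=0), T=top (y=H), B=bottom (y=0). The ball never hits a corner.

Final position: (3,11)
Wall sequence: TRBLT

1. t=8/3 → T at (31/3,11); v=(2,-3)
2. t=1/3 → R at (11,10); v=(-2,-3)
3. t=10/3 → B at (13/3,0); v=(-2,3)
4. t=13/6 → L at (0,13/2); v=(2,3)
5. t=3/2 → T at (3,11); v=(2,-3)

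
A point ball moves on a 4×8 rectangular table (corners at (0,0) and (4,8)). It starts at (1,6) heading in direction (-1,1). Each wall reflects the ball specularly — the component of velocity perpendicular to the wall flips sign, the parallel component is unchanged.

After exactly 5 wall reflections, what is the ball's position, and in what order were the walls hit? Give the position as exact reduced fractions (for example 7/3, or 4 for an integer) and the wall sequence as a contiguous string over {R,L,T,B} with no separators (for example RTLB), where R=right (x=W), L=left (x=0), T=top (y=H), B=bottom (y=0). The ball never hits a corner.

Final position: (1,0)
Wall sequence: LTRLB

1. t=1 → L at (0,7); v=(1,1)
2. t=1 → T at (1,8); v=(1,-1)
3. t=3 → R at (4,5); v=(-1,-1)
4. t=4 → L at (0,1); v=(1,-1)
5. t=1 → B at (1,0); v=(1,1)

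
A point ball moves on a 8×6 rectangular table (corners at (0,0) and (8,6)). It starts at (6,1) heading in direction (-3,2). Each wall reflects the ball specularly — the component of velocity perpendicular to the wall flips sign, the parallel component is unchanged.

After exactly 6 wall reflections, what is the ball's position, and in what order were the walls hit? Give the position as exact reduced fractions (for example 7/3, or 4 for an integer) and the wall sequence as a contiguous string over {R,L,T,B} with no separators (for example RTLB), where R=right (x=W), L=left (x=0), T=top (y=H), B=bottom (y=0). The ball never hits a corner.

Final position: (7/2,6)
Wall sequence: LTRBLT

1. t=2 → L at (0,5); v=(3,2)
2. t=1/2 → T at (3/2,6); v=(3,-2)
3. t=13/6 → R at (8,5/3); v=(-3,-2)
4. t=5/6 → B at (11/2,0); v=(-3,2)
5. t=11/6 → L at (0,11/3); v=(3,2)
6. t=7/6 → T at (7/2,6); v=(3,-2)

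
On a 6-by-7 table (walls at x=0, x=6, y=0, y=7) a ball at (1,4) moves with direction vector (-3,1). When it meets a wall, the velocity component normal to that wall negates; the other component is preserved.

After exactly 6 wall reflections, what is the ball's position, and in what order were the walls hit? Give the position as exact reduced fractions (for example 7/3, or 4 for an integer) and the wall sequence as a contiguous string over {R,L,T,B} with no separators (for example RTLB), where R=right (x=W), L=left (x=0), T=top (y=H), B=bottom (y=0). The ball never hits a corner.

Final position: (0,5/3)
Wall sequence: LRTLRL

1. t=1/3 → L at (0,13/3); v=(3,1)
2. t=2 → R at (6,19/3); v=(-3,1)
3. t=2/3 → T at (4,7); v=(-3,-1)
4. t=4/3 → L at (0,17/3); v=(3,-1)
5. t=2 → R at (6,11/3); v=(-3,-1)
6. t=2 → L at (0,5/3); v=(3,-1)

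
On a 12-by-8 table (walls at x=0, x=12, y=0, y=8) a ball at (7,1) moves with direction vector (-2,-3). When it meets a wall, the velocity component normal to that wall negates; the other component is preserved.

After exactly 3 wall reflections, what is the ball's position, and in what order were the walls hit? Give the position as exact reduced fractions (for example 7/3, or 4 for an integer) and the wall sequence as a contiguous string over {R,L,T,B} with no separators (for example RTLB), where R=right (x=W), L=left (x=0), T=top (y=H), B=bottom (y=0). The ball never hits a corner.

Final position: (0,13/2)
Wall sequence: BTL

1. t=1/3 → B at (19/3,0); v=(-2,3)
2. t=8/3 → T at (1,8); v=(-2,-3)
3. t=1/2 → L at (0,13/2); v=(2,-3)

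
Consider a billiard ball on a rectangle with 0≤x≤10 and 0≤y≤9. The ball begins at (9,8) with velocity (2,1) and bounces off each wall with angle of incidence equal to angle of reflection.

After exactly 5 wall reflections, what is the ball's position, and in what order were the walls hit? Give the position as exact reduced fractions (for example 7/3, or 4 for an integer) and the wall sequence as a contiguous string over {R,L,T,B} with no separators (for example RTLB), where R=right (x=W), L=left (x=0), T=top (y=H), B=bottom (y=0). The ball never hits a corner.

1. t=1/2 → R at (10,17/2); v=(-2,1)
2. t=1/2 → T at (9,9); v=(-2,-1)
3. t=9/2 → L at (0,9/2); v=(2,-1)
4. t=9/2 → B at (9,0); v=(2,1)
5. t=1/2 → R at (10,1/2); v=(-2,1)

Final position: (10,1/2)
Wall sequence: RTLBR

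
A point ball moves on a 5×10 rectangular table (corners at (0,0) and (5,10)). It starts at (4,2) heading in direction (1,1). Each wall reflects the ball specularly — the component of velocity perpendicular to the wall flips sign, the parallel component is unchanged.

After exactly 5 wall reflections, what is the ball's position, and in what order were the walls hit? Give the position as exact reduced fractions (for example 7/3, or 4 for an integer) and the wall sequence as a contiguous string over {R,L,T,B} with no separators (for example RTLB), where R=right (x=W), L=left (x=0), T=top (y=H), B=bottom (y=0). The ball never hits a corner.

Final position: (0,2)
Wall sequence: RLTRL

1. t=1 → R at (5,3); v=(-1,1)
2. t=5 → L at (0,8); v=(1,1)
3. t=2 → T at (2,10); v=(1,-1)
4. t=3 → R at (5,7); v=(-1,-1)
5. t=5 → L at (0,2); v=(1,-1)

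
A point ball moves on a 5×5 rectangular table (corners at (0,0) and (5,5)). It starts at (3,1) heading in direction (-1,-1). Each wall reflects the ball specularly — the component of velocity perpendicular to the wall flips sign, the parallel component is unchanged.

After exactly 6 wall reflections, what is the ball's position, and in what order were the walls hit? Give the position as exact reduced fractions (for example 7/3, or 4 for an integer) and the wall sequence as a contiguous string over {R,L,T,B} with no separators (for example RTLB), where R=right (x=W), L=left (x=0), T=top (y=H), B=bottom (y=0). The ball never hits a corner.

Final position: (0,2)
Wall sequence: BLTRBL

1. t=1 → B at (2,0); v=(-1,1)
2. t=2 → L at (0,2); v=(1,1)
3. t=3 → T at (3,5); v=(1,-1)
4. t=2 → R at (5,3); v=(-1,-1)
5. t=3 → B at (2,0); v=(-1,1)
6. t=2 → L at (0,2); v=(1,1)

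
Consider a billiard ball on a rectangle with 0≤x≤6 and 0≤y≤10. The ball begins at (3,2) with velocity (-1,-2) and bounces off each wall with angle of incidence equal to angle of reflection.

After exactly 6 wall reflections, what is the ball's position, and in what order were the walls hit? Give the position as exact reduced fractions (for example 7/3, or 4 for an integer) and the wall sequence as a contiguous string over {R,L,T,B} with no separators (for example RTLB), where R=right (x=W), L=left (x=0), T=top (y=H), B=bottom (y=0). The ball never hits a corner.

1. t=1 → B at (2,0); v=(-1,2)
2. t=2 → L at (0,4); v=(1,2)
3. t=3 → T at (3,10); v=(1,-2)
4. t=3 → R at (6,4); v=(-1,-2)
5. t=2 → B at (4,0); v=(-1,2)
6. t=4 → L at (0,8); v=(1,2)

Final position: (0,8)
Wall sequence: BLTRBL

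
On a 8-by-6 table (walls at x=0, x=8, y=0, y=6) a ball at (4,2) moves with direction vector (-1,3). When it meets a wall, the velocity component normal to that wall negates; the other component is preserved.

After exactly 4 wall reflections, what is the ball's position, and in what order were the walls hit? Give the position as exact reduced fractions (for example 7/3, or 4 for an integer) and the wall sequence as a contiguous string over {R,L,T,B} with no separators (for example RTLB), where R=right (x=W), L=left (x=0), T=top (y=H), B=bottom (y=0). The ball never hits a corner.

Final position: (4/3,6)
Wall sequence: TBLT

1. t=4/3 → T at (8/3,6); v=(-1,-3)
2. t=2 → B at (2/3,0); v=(-1,3)
3. t=2/3 → L at (0,2); v=(1,3)
4. t=4/3 → T at (4/3,6); v=(1,-3)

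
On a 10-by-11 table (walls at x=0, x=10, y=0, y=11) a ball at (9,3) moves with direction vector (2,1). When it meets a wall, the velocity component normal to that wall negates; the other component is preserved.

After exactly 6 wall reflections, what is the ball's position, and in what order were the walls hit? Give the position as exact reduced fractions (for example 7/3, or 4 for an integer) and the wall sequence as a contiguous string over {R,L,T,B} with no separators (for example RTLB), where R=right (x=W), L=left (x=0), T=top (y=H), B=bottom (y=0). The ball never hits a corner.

Final position: (7,0)
Wall sequence: RLTRLB

1. t=1/2 → R at (10,7/2); v=(-2,1)
2. t=5 → L at (0,17/2); v=(2,1)
3. t=5/2 → T at (5,11); v=(2,-1)
4. t=5/2 → R at (10,17/2); v=(-2,-1)
5. t=5 → L at (0,7/2); v=(2,-1)
6. t=7/2 → B at (7,0); v=(2,1)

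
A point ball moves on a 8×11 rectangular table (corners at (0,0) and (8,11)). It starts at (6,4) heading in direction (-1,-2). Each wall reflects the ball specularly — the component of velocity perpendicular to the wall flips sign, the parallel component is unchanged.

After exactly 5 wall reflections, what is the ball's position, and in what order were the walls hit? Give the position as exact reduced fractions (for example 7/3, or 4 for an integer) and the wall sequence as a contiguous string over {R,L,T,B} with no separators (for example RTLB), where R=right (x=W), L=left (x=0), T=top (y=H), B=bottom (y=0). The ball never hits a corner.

Final position: (8,2)
Wall sequence: BLTBR

1. t=2 → B at (4,0); v=(-1,2)
2. t=4 → L at (0,8); v=(1,2)
3. t=3/2 → T at (3/2,11); v=(1,-2)
4. t=11/2 → B at (7,0); v=(1,2)
5. t=1 → R at (8,2); v=(-1,2)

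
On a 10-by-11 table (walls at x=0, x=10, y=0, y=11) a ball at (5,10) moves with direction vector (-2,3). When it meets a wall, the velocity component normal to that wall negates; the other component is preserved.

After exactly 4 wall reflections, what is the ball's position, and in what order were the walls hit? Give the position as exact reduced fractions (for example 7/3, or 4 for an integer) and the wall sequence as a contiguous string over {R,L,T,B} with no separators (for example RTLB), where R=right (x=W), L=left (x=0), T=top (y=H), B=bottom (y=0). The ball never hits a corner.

1. t=1/3 → T at (13/3,11); v=(-2,-3)
2. t=13/6 → L at (0,9/2); v=(2,-3)
3. t=3/2 → B at (3,0); v=(2,3)
4. t=7/2 → R at (10,21/2); v=(-2,3)

Final position: (10,21/2)
Wall sequence: TLBR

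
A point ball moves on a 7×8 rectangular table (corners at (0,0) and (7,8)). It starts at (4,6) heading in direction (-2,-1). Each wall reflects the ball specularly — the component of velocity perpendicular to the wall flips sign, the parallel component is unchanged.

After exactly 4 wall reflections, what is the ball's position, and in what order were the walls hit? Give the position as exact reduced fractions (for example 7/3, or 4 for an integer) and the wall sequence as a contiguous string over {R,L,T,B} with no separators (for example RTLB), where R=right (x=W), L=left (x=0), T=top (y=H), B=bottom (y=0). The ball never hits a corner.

1. t=2 → L at (0,4); v=(2,-1)
2. t=7/2 → R at (7,1/2); v=(-2,-1)
3. t=1/2 → B at (6,0); v=(-2,1)
4. t=3 → L at (0,3); v=(2,1)

Final position: (0,3)
Wall sequence: LRBL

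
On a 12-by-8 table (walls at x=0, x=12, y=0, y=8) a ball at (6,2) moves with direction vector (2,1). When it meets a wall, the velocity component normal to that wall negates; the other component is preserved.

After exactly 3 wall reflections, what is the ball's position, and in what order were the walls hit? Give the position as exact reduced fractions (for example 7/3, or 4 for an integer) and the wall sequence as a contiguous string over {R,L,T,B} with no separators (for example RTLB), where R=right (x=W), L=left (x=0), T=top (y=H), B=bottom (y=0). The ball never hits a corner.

1. t=3 → R at (12,5); v=(-2,1)
2. t=3 → T at (6,8); v=(-2,-1)
3. t=3 → L at (0,5); v=(2,-1)

Final position: (0,5)
Wall sequence: RTL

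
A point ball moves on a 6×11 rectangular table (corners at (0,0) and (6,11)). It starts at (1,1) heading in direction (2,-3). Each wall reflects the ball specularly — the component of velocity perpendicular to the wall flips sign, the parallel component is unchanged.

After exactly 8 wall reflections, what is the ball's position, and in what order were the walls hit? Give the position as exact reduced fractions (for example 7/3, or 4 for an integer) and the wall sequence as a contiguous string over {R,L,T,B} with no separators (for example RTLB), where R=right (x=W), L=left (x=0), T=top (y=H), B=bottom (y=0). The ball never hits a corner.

Final position: (0,21/2)
Wall sequence: BRTLBRTL

1. t=1/3 → B at (5/3,0); v=(2,3)
2. t=13/6 → R at (6,13/2); v=(-2,3)
3. t=3/2 → T at (3,11); v=(-2,-3)
4. t=3/2 → L at (0,13/2); v=(2,-3)
5. t=13/6 → B at (13/3,0); v=(2,3)
6. t=5/6 → R at (6,5/2); v=(-2,3)
7. t=17/6 → T at (1/3,11); v=(-2,-3)
8. t=1/6 → L at (0,21/2); v=(2,-3)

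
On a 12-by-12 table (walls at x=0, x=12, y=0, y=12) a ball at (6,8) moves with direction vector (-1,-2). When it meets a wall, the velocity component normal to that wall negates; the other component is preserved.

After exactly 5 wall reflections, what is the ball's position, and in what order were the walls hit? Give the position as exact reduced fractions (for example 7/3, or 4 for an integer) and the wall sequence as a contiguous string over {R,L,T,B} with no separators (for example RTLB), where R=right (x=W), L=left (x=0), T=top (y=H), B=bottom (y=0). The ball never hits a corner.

1. t=4 → B at (2,0); v=(-1,2)
2. t=2 → L at (0,4); v=(1,2)
3. t=4 → T at (4,12); v=(1,-2)
4. t=6 → B at (10,0); v=(1,2)
5. t=2 → R at (12,4); v=(-1,2)

Final position: (12,4)
Wall sequence: BLTBR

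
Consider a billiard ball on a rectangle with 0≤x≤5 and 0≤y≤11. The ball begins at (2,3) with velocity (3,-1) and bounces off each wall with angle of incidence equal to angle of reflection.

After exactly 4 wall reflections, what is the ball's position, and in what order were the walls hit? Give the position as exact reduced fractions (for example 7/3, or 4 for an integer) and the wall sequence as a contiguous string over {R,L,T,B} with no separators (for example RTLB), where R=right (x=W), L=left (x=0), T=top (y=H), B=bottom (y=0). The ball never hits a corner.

Final position: (5,4/3)
Wall sequence: RLBR

1. t=1 → R at (5,2); v=(-3,-1)
2. t=5/3 → L at (0,1/3); v=(3,-1)
3. t=1/3 → B at (1,0); v=(3,1)
4. t=4/3 → R at (5,4/3); v=(-3,1)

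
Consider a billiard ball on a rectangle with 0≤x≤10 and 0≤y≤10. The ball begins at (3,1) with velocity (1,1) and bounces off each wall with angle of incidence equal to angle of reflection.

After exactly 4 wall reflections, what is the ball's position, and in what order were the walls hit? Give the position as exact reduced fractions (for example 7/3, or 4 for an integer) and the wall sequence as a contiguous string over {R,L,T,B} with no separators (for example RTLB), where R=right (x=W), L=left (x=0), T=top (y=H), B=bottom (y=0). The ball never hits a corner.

Final position: (2,0)
Wall sequence: RTLB

1. t=7 → R at (10,8); v=(-1,1)
2. t=2 → T at (8,10); v=(-1,-1)
3. t=8 → L at (0,2); v=(1,-1)
4. t=2 → B at (2,0); v=(1,1)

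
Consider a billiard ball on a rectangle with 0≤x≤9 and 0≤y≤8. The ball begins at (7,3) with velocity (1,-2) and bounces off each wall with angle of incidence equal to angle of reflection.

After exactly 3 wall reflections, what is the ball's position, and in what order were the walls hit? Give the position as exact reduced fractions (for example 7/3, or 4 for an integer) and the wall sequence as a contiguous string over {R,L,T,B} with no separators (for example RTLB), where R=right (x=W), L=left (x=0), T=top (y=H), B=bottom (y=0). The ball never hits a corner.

Final position: (11/2,8)
Wall sequence: BRT

1. t=3/2 → B at (17/2,0); v=(1,2)
2. t=1/2 → R at (9,1); v=(-1,2)
3. t=7/2 → T at (11/2,8); v=(-1,-2)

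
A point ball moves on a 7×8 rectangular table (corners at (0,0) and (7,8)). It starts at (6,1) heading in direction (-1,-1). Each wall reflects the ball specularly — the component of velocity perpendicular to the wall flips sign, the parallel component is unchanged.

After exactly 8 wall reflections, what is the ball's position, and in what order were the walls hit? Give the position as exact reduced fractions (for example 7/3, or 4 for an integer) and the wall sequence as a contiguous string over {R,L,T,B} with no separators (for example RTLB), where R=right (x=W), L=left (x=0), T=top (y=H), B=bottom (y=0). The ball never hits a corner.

1. t=1 → B at (5,0); v=(-1,1)
2. t=5 → L at (0,5); v=(1,1)
3. t=3 → T at (3,8); v=(1,-1)
4. t=4 → R at (7,4); v=(-1,-1)
5. t=4 → B at (3,0); v=(-1,1)
6. t=3 → L at (0,3); v=(1,1)
7. t=5 → T at (5,8); v=(1,-1)
8. t=2 → R at (7,6); v=(-1,-1)

Final position: (7,6)
Wall sequence: BLTRBLTR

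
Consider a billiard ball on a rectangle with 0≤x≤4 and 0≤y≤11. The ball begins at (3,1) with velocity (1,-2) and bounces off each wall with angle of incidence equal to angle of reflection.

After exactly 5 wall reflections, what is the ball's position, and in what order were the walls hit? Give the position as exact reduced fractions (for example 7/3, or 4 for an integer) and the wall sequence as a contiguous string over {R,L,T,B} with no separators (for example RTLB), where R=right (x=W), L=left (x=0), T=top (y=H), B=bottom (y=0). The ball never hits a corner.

Final position: (4,5)
Wall sequence: BRLTR

1. t=1/2 → B at (7/2,0); v=(1,2)
2. t=1/2 → R at (4,1); v=(-1,2)
3. t=4 → L at (0,9); v=(1,2)
4. t=1 → T at (1,11); v=(1,-2)
5. t=3 → R at (4,5); v=(-1,-2)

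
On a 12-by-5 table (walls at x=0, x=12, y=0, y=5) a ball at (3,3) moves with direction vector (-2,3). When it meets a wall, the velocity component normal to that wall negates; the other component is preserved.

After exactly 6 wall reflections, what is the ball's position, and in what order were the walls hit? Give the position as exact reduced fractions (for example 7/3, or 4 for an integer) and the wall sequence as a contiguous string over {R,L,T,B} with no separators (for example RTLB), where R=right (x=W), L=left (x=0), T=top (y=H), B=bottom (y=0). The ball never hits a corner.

1. t=2/3 → T at (5/3,5); v=(-2,-3)
2. t=5/6 → L at (0,5/2); v=(2,-3)
3. t=5/6 → B at (5/3,0); v=(2,3)
4. t=5/3 → T at (5,5); v=(2,-3)
5. t=5/3 → B at (25/3,0); v=(2,3)
6. t=5/3 → T at (35/3,5); v=(2,-3)

Final position: (35/3,5)
Wall sequence: TLBTBT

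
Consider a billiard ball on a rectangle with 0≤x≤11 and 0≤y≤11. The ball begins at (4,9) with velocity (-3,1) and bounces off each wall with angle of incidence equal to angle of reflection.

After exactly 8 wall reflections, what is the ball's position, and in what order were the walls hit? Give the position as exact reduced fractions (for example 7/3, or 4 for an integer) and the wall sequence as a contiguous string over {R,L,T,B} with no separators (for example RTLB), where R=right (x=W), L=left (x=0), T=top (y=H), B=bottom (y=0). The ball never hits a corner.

Final position: (11,20/3)
Wall sequence: LTRLRBLR

1. t=4/3 → L at (0,31/3); v=(3,1)
2. t=2/3 → T at (2,11); v=(3,-1)
3. t=3 → R at (11,8); v=(-3,-1)
4. t=11/3 → L at (0,13/3); v=(3,-1)
5. t=11/3 → R at (11,2/3); v=(-3,-1)
6. t=2/3 → B at (9,0); v=(-3,1)
7. t=3 → L at (0,3); v=(3,1)
8. t=11/3 → R at (11,20/3); v=(-3,1)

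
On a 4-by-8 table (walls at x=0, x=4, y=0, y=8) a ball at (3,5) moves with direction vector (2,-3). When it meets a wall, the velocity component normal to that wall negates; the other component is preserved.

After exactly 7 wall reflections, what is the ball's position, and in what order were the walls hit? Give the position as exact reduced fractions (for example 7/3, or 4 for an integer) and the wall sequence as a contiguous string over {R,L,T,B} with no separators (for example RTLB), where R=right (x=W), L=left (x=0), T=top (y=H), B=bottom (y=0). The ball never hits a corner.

1. t=1/2 → R at (4,7/2); v=(-2,-3)
2. t=7/6 → B at (5/3,0); v=(-2,3)
3. t=5/6 → L at (0,5/2); v=(2,3)
4. t=11/6 → T at (11/3,8); v=(2,-3)
5. t=1/6 → R at (4,15/2); v=(-2,-3)
6. t=2 → L at (0,3/2); v=(2,-3)
7. t=1/2 → B at (1,0); v=(2,3)

Final position: (1,0)
Wall sequence: RBLTRLB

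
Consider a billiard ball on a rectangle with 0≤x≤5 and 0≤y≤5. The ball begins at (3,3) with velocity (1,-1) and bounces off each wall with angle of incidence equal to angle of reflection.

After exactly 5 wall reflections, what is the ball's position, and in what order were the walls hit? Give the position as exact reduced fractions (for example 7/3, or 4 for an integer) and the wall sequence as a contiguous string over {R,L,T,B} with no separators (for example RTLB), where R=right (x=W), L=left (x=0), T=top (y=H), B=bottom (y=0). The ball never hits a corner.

1. t=2 → R at (5,1); v=(-1,-1)
2. t=1 → B at (4,0); v=(-1,1)
3. t=4 → L at (0,4); v=(1,1)
4. t=1 → T at (1,5); v=(1,-1)
5. t=4 → R at (5,1); v=(-1,-1)

Final position: (5,1)
Wall sequence: RBLTR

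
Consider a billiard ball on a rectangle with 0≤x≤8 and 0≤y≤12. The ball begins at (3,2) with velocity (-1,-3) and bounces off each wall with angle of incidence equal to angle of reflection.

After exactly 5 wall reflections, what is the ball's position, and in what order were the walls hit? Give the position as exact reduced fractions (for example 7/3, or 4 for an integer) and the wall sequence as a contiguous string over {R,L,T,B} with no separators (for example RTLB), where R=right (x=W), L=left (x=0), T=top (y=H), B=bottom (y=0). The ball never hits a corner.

Final position: (8,7)
Wall sequence: BLTBR

1. t=2/3 → B at (7/3,0); v=(-1,3)
2. t=7/3 → L at (0,7); v=(1,3)
3. t=5/3 → T at (5/3,12); v=(1,-3)
4. t=4 → B at (17/3,0); v=(1,3)
5. t=7/3 → R at (8,7); v=(-1,3)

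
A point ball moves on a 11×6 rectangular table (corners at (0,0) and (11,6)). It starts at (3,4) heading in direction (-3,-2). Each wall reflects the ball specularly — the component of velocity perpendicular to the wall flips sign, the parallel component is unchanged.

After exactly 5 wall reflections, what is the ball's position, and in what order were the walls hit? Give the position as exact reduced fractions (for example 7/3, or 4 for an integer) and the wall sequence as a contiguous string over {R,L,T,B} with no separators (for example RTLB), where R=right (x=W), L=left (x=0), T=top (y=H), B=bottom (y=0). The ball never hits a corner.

1. t=1 → L at (0,2); v=(3,-2)
2. t=1 → B at (3,0); v=(3,2)
3. t=8/3 → R at (11,16/3); v=(-3,2)
4. t=1/3 → T at (10,6); v=(-3,-2)
5. t=3 → B at (1,0); v=(-3,2)

Final position: (1,0)
Wall sequence: LBRTB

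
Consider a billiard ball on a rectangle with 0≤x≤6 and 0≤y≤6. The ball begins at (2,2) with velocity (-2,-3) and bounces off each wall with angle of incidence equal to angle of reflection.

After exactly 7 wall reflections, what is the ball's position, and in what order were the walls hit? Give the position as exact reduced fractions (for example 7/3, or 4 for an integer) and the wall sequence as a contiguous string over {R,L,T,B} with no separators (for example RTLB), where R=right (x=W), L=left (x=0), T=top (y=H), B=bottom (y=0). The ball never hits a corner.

Final position: (0,5)
Wall sequence: BLTRBTL

1. t=2/3 → B at (2/3,0); v=(-2,3)
2. t=1/3 → L at (0,1); v=(2,3)
3. t=5/3 → T at (10/3,6); v=(2,-3)
4. t=4/3 → R at (6,2); v=(-2,-3)
5. t=2/3 → B at (14/3,0); v=(-2,3)
6. t=2 → T at (2/3,6); v=(-2,-3)
7. t=1/3 → L at (0,5); v=(2,-3)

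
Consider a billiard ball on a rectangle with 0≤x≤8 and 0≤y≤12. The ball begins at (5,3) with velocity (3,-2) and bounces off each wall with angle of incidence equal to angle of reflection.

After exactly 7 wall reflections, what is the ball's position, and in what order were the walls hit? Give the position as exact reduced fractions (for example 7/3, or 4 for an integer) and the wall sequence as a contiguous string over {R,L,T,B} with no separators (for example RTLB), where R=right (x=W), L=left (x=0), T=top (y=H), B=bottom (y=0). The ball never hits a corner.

Final position: (8,11/3)
Wall sequence: RBLRTLR

1. t=1 → R at (8,1); v=(-3,-2)
2. t=1/2 → B at (13/2,0); v=(-3,2)
3. t=13/6 → L at (0,13/3); v=(3,2)
4. t=8/3 → R at (8,29/3); v=(-3,2)
5. t=7/6 → T at (9/2,12); v=(-3,-2)
6. t=3/2 → L at (0,9); v=(3,-2)
7. t=8/3 → R at (8,11/3); v=(-3,-2)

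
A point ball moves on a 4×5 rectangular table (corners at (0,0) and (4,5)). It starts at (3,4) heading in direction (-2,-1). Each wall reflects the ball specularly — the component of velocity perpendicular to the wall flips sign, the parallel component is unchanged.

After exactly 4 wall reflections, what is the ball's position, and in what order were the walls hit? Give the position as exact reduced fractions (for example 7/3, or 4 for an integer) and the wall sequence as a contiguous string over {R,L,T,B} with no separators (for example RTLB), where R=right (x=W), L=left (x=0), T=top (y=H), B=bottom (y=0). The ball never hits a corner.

Final position: (0,3/2)
Wall sequence: LRBL

1. t=3/2 → L at (0,5/2); v=(2,-1)
2. t=2 → R at (4,1/2); v=(-2,-1)
3. t=1/2 → B at (3,0); v=(-2,1)
4. t=3/2 → L at (0,3/2); v=(2,1)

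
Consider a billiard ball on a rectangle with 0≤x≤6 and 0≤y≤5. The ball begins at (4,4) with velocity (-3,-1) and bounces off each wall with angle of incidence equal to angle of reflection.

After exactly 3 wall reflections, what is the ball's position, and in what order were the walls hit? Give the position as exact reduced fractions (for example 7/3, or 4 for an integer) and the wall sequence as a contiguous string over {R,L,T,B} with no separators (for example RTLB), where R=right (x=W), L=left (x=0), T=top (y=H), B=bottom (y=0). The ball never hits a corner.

1. t=4/3 → L at (0,8/3); v=(3,-1)
2. t=2 → R at (6,2/3); v=(-3,-1)
3. t=2/3 → B at (4,0); v=(-3,1)

Final position: (4,0)
Wall sequence: LRB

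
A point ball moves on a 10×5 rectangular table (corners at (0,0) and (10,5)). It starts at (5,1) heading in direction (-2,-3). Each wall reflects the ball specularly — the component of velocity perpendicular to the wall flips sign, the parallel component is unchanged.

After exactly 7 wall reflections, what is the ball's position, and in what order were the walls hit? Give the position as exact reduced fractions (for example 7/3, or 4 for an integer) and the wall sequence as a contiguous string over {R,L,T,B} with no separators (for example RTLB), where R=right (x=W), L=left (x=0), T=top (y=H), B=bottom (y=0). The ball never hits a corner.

1. t=1/3 → B at (13/3,0); v=(-2,3)
2. t=5/3 → T at (1,5); v=(-2,-3)
3. t=1/2 → L at (0,7/2); v=(2,-3)
4. t=7/6 → B at (7/3,0); v=(2,3)
5. t=5/3 → T at (17/3,5); v=(2,-3)
6. t=5/3 → B at (9,0); v=(2,3)
7. t=1/2 → R at (10,3/2); v=(-2,3)

Final position: (10,3/2)
Wall sequence: BTLBTBR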